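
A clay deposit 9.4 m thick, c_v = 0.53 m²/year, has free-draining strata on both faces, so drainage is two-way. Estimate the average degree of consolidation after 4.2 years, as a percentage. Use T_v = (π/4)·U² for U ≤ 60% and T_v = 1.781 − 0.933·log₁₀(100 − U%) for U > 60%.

U ≈ 35.8 %

Drainage path length: H_d = H/2 = 4.7 m (double drainage).
T_v = c_v·t/H_d² = 0.53×4.2/4.7² = 0.10077.
T_v = 0.10077 corresponds to the U ≤ 60% branch:
U = √(4T_v/π) = 0.3582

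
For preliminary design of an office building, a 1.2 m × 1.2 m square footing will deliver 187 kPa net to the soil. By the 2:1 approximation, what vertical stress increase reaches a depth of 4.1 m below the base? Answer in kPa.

Δσ_z ≈ 9.59 kPa

By the 2:1 method the load spreads at 1 horizontal : 2 vertical, so at depth z the loaded area has grown by z in each plan dimension:
Δσ = qBL/((B+z)(L+z)) = 187×1.2×1.2/((1.2+4.1)(1.2+4.1)) = 9.5863 kPa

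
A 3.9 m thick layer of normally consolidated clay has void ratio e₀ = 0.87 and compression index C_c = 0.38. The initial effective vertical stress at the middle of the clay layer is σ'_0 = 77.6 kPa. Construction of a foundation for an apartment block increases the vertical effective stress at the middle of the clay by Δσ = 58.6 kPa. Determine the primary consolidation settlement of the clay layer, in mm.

S_c ≈ 194 mm

Final effective stress: σ'_f = σ'_0 + Δσ = 77.6 + 58.6 = 136.2 kPa.
Normally consolidated clay, so the full stress increment lies on the virgin compression line:
S_c = C_c·H/(1+e₀)·log₁₀(σ'_f/σ'_0) = 0.38×3.9/(1+0.87)×log₁₀(136.2/77.6)
    = 0.79251 × 0.24432 = 0.1936 m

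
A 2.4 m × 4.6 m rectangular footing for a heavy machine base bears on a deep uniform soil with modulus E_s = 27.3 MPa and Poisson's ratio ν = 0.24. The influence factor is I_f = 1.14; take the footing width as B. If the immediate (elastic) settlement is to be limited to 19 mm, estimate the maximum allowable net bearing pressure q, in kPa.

E_s = 27.3 MPa = 27300 kPa.
S_e = q·B·(1−ν²)/E_s · I_f  ⇒  q = S_e·E_s / (B·(1−ν²)·I_f).
q = 0.019 × 27300 / (2.4 × 0.9424 × 1.14) = 201.2 kPa

q ≈ 201 kPa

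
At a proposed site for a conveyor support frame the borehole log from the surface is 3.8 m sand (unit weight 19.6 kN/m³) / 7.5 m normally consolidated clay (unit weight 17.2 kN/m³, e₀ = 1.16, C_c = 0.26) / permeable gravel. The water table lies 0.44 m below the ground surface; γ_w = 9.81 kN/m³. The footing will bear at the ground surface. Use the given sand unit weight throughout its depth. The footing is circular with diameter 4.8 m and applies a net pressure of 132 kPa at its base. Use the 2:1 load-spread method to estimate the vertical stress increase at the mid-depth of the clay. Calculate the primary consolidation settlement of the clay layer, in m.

S_c ≈ 0.0992 m

Mid-depth of clay below the ground surface: z = 3.8 + 7.5/2 = 7.55 m.
Total vertical stress at mid-clay: σ_v = 19.6×3.8 + 17.2×3.75 = 138.98 kPa.
Pore pressure: u = 9.81×(7.55 − 0.44) = 69.749 kPa.
Initial effective stress: σ'_0 = σ_v − u = 138.98 − 69.749 = 69.231 kPa.
Stress increase at mid-clay by the 2:1 spreading method:
Δσ ≈ qD²/(D+z)² = 132×4.8²/(4.8+7.55)² = 19.94 kPa
Final effective stress: σ'_f = σ'_0 + Δσ = 69.231 + 19.94 = 89.171 kPa.
Normally consolidated clay, so the full stress increment lies on the virgin compression line:
S_c = C_c·H/(1+e₀)·log₁₀(σ'_f/σ'_0) = 0.26×7.5/(1+1.16)×log₁₀(89.171/69.231)
    = 0.90278 × 0.10992 = 0.09923 m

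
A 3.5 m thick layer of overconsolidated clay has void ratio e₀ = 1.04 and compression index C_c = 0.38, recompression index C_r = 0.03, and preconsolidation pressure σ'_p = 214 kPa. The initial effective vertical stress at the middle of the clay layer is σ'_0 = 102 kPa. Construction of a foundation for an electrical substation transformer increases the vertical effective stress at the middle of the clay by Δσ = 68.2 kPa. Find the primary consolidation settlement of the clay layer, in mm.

S_c ≈ 11.4 mm

Final effective stress: σ'_f = 102 + 68.2 = 170.2 kPa.
σ'_f = 170.2 ≤ σ'_p = 214 kPa, so the clay remains overconsolidated and only the recompression index applies:
S_c = C_r·H/(1+e₀)·log₁₀(σ'_f/σ'_0) = 0.03×3.5/2.04×log₁₀(170.2/102)
    = 0.051471 × 0.22236 = 0.01145 m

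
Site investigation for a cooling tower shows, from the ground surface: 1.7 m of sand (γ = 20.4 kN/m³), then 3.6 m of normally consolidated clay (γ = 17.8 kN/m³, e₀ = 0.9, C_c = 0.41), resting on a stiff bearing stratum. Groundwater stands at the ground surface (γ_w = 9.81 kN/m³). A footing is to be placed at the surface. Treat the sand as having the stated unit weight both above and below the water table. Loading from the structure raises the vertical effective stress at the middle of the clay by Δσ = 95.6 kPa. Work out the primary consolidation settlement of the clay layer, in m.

Mid-depth of clay below the ground surface: z = 1.7 + 3.6/2 = 3.5 m.
Total vertical stress at mid-clay: σ_v = 20.4×1.7 + 17.8×1.8 = 66.72 kPa.
Pore pressure: u = 9.81×(3.5 − 0) = 34.335 kPa.
Initial effective stress: σ'_0 = σ_v − u = 66.72 − 34.335 = 32.385 kPa.
Final effective stress: σ'_f = σ'_0 + Δσ = 32.385 + 95.6 = 127.98 kPa.
Normally consolidated clay, so the full stress increment lies on the virgin compression line:
S_c = C_c·H/(1+e₀)·log₁₀(σ'_f/σ'_0) = 0.41×3.6/(1+0.9)×log₁₀(127.98/32.385)
    = 0.77684 × 0.5968 = 0.4636 m

S_c ≈ 0.464 m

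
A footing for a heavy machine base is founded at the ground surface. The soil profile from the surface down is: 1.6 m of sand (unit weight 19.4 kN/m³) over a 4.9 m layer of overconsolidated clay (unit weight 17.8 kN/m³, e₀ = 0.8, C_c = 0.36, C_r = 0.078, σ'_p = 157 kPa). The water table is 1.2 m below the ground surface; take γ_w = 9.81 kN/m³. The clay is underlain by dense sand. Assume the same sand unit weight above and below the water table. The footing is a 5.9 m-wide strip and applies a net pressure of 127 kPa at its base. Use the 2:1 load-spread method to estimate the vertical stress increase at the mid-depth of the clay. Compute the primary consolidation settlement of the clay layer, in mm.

S_c ≈ 88.6 mm

Mid-depth of clay below the ground surface: z = 1.6 + 4.9/2 = 4.05 m.
Total vertical stress at mid-clay: σ_v = 19.4×1.6 + 17.8×2.45 = 74.65 kPa.
Pore pressure: u = 9.81×(4.05 − 1.2) = 27.959 kPa.
Initial effective stress: σ'_0 = σ_v − u = 74.65 − 27.959 = 46.691 kPa.
Stress increase at mid-clay by the 2:1 spreading method:
Δσ = qB/(B+z) = 127×5.9/(5.9+4.05) = 75.307 kPa
Final effective stress: σ'_f = 46.691 + 75.307 = 122 kPa.
σ'_f = 122 ≤ σ'_p = 157 kPa, so the clay remains overconsolidated and only the recompression index applies:
S_c = C_r·H/(1+e₀)·log₁₀(σ'_f/σ'_0) = 0.078×4.9/1.8×log₁₀(122/46.691)
    = 0.21233 × 0.41713 = 0.08857 m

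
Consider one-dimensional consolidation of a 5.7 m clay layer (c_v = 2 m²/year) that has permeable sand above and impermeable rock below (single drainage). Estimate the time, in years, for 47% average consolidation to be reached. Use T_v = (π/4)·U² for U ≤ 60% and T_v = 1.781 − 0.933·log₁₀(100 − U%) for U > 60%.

Drainage path length: H_d = H = 5.7 m (single drainage).
U ≤ 60%: T_v = (π/4)·U² = (π/4)×0.47² = 0.17349.
t = T_v·H_d²/c_v = 0.17349×5.7²/2 = 2.818 years.

t ≈ 2.82 years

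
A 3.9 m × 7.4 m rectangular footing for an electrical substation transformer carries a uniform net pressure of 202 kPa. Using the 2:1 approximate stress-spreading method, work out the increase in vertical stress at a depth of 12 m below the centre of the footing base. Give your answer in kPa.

Δσ_z ≈ 18.9 kPa

By the 2:1 method the load spreads at 1 horizontal : 2 vertical, so at depth z the loaded area has grown by z in each plan dimension:
Δσ = qBL/((B+z)(L+z)) = 202×3.9×7.4/((3.9+12)(7.4+12)) = 18.899 kPa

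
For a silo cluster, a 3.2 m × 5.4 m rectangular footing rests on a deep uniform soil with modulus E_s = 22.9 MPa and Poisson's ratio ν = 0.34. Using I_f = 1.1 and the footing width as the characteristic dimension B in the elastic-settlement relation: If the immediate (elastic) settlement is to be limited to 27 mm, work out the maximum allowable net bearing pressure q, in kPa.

q ≈ 199 kPa

E_s = 22.9 MPa = 22900 kPa.
S_e = q·B·(1−ν²)/E_s · I_f  ⇒  q = S_e·E_s / (B·(1−ν²)·I_f).
q = 0.027 × 22900 / (3.2 × 0.8844 × 1.1) = 198.6 kPa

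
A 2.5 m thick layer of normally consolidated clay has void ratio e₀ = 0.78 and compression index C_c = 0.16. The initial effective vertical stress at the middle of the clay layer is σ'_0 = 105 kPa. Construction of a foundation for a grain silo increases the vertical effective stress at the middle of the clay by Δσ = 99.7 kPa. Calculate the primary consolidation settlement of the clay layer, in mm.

Final effective stress: σ'_f = σ'_0 + Δσ = 105 + 99.7 = 204.7 kPa.
Normally consolidated clay, so the full stress increment lies on the virgin compression line:
S_c = C_c·H/(1+e₀)·log₁₀(σ'_f/σ'_0) = 0.16×2.5/(1+0.78)×log₁₀(204.7/105)
    = 0.22472 × 0.28993 = 0.06515 m

S_c ≈ 65.2 mm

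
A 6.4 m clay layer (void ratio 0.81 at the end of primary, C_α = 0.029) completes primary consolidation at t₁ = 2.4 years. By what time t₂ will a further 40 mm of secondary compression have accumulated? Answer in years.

t₂ ≈ 5.89 years

S_s = C_α·H/(1+e_p)·log₁₀(t₂/t₁) ⇒ log₁₀(t₂/t₁) = S_s·(1+e_p)/(C_α·H).
log₁₀(t₂/t₁) = 0.04 × (1+0.81) / (0.029×6.4) = 0.3901
t₂ = t₁ × 10^0.3901 = 2.4 × 2.455 = 5.892 years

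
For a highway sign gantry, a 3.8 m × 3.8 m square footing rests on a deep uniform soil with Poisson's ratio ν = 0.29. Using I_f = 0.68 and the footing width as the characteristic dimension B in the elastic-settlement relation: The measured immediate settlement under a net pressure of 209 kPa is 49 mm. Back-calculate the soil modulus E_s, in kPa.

E_s ≈ 10100 kPa

S_e = q·B·(1−ν²)/E_s · I_f  ⇒  E_s = q·B·(1−ν²)·I_f / S_e.
E_s = 209 × 3.8 × 0.9159 × 0.68 / 0.049 = 10090 kPa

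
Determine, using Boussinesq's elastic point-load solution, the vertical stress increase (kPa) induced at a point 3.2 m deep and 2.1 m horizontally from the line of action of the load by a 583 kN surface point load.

Boussinesq vertical stress below a point load on an elastic half-space:
Δσ_z = 3P/(2πz²) · [1 + (r/z)²]^(−5/2)
r/z = 2.1/3.2 = 0.65625; [1+(r/z)²]^(−5/2) = 0.40847.
Δσ_z = 3×583/(2π×3.2²) × 0.40847 = 27.184 × 0.40847 = 11.1 kPa

Δσ_z ≈ 11.1 kPa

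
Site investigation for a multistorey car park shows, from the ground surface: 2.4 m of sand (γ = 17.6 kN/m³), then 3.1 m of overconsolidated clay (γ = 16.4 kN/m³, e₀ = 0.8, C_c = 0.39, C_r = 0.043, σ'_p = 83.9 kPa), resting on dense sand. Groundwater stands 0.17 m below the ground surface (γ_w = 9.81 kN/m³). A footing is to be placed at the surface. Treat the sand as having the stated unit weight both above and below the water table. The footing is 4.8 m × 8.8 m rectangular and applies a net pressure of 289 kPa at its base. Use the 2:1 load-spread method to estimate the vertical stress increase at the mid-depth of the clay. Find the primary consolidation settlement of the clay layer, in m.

Mid-depth of clay below the ground surface: z = 2.4 + 3.1/2 = 3.95 m.
Total vertical stress at mid-clay: σ_v = 17.6×2.4 + 16.4×1.55 = 67.66 kPa.
Pore pressure: u = 9.81×(3.95 − 0.17) = 37.082 kPa.
Initial effective stress: σ'_0 = σ_v − u = 67.66 − 37.082 = 30.578 kPa.
Stress increase at mid-clay by the 2:1 spreading method:
Δσ = qBL/((B+z)(L+z)) = 289×4.8×8.8/((4.8+3.95)(8.8+3.95)) = 109.42 kPa
Final effective stress: σ'_f = 30.578 + 109.42 = 140 kPa.
σ'_f = 140 > σ'_p = 83.9 kPa, so the stress path crosses the preconsolidation pressure — recompression up to σ'_p, then virgin compression beyond:
S_c = H/(1+e₀)·[C_r·log₁₀(σ'_p/σ'_0) + C_c·log₁₀(σ'_f/σ'_p)]
    = 3.1/1.8 × [0.043×log₁₀(83.9/30.578) + 0.39×log₁₀(140/83.9)]
    = 1.7222 × [0.018849 + 0.086723] = 0.1818 m

S_c ≈ 0.182 m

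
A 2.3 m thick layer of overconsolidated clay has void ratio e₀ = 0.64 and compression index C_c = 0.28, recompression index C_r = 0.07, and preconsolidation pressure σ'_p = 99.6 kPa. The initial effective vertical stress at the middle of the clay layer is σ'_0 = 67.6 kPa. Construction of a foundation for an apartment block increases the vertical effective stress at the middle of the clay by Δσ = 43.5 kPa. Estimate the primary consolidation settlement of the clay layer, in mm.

Final effective stress: σ'_f = 67.6 + 43.5 = 111.1 kPa.
σ'_f = 111.1 > σ'_p = 99.6 kPa, so the stress path crosses the preconsolidation pressure — recompression up to σ'_p, then virgin compression beyond:
S_c = H/(1+e₀)·[C_r·log₁₀(σ'_p/σ'_0) + C_c·log₁₀(σ'_f/σ'_p)]
    = 2.3/1.64 × [0.07×log₁₀(99.6/67.6) + 0.28×log₁₀(111.1/99.6)]
    = 1.4024 × [0.011782 + 0.013287] = 0.03516 m

S_c ≈ 35.2 mm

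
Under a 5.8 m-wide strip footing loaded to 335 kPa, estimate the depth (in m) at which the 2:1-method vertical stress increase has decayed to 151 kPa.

z ≈ 7.07 m

2:1 spreading — at depth z the loaded area has grown by z in each plan dimension:
qB/(B+z) = Δσ_z ⇒ z = qB/Δσ_z − B = 335×5.8/151 − 5.8 = 7.068 m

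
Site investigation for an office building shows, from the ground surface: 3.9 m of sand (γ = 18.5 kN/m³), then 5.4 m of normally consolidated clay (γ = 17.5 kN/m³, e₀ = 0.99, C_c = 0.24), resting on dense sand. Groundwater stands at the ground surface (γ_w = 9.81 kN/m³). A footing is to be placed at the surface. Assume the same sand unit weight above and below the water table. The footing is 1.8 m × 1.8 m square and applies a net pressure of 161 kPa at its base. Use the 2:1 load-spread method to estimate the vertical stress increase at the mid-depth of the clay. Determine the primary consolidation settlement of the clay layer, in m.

S_c ≈ 0.0359 m

Mid-depth of clay below the ground surface: z = 3.9 + 5.4/2 = 6.6 m.
Total vertical stress at mid-clay: σ_v = 18.5×3.9 + 17.5×2.7 = 119.4 kPa.
Pore pressure: u = 9.81×(6.6 − 0) = 64.746 kPa.
Initial effective stress: σ'_0 = σ_v − u = 119.4 − 64.746 = 54.654 kPa.
Stress increase at mid-clay by the 2:1 spreading method:
Δσ = qBL/((B+z)(L+z)) = 161×1.8×1.8/((1.8+6.6)(1.8+6.6)) = 7.3929 kPa
Final effective stress: σ'_f = σ'_0 + Δσ = 54.654 + 7.3929 = 62.047 kPa.
Normally consolidated clay, so the full stress increment lies on the virgin compression line:
S_c = C_c·H/(1+e₀)·log₁₀(σ'_f/σ'_0) = 0.24×5.4/(1+0.99)×log₁₀(62.047/54.654)
    = 0.65126 × 0.055099 = 0.03588 m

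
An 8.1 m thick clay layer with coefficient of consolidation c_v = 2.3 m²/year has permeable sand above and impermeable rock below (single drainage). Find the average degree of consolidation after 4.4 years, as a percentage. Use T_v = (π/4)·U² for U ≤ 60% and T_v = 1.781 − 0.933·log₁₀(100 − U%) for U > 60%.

U ≈ 44.3 %

Drainage path length: H_d = H = 8.1 m (single drainage).
T_v = c_v·t/H_d² = 2.3×4.4/8.1² = 0.15424.
T_v = 0.15424 corresponds to the U ≤ 60% branch:
U = √(4T_v/π) = 0.4432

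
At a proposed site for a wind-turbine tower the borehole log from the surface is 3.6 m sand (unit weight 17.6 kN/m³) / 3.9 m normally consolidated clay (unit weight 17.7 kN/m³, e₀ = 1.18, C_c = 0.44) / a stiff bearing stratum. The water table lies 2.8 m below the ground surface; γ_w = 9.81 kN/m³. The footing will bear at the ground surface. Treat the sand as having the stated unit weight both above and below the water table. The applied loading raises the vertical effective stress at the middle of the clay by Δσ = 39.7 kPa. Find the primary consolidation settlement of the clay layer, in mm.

S_c ≈ 152 mm

Mid-depth of clay below the ground surface: z = 3.6 + 3.9/2 = 5.55 m.
Total vertical stress at mid-clay: σ_v = 17.6×3.6 + 17.7×1.95 = 97.875 kPa.
Pore pressure: u = 9.81×(5.55 − 2.8) = 26.978 kPa.
Initial effective stress: σ'_0 = σ_v − u = 97.875 − 26.978 = 70.897 kPa.
Final effective stress: σ'_f = σ'_0 + Δσ = 70.897 + 39.7 = 110.6 kPa.
Normally consolidated clay, so the full stress increment lies on the virgin compression line:
S_c = C_c·H/(1+e₀)·log₁₀(σ'_f/σ'_0) = 0.44×3.9/(1+1.18)×log₁₀(110.6/70.897)
    = 0.78716 × 0.19313 = 0.152 m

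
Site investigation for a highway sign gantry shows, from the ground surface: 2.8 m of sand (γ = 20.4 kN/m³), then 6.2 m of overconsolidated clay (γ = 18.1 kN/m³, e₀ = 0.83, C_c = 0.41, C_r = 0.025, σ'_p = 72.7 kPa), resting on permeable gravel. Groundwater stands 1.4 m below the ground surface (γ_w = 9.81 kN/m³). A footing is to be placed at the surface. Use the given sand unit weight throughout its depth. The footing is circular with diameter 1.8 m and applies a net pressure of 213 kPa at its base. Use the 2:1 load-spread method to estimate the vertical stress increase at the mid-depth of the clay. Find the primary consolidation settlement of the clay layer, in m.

Mid-depth of clay below the ground surface: z = 2.8 + 6.2/2 = 5.9 m.
Total vertical stress at mid-clay: σ_v = 20.4×2.8 + 18.1×3.1 = 113.23 kPa.
Pore pressure: u = 9.81×(5.9 − 1.4) = 44.145 kPa.
Initial effective stress: σ'_0 = σ_v − u = 113.23 − 44.145 = 69.085 kPa.
Stress increase at mid-clay by the 2:1 spreading method:
Δσ ≈ qD²/(D+z)² = 213×1.8²/(1.8+5.9)² = 11.64 kPa
Final effective stress: σ'_f = 69.085 + 11.64 = 80.725 kPa.
σ'_f = 80.725 > σ'_p = 72.7 kPa, so the stress path crosses the preconsolidation pressure — recompression up to σ'_p, then virgin compression beyond:
S_c = H/(1+e₀)·[C_r·log₁₀(σ'_p/σ'_0) + C_c·log₁₀(σ'_f/σ'_p)]
    = 6.2/1.83 × [0.025×log₁₀(72.7/69.085) + 0.41×log₁₀(80.725/72.7)]
    = 3.388 × [0.00055377 + 0.018644] = 0.06504 m

S_c ≈ 0.065 m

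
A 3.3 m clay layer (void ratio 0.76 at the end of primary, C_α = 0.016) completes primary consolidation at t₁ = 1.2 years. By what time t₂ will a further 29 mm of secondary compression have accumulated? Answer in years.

t₂ ≈ 11.1 years

S_s = C_α·H/(1+e_p)·log₁₀(t₂/t₁) ⇒ log₁₀(t₂/t₁) = S_s·(1+e_p)/(C_α·H).
log₁₀(t₂/t₁) = 0.029 × (1+0.76) / (0.016×3.3) = 0.9667
t₂ = t₁ × 10^0.9667 = 1.2 × 9.261 = 11.11 years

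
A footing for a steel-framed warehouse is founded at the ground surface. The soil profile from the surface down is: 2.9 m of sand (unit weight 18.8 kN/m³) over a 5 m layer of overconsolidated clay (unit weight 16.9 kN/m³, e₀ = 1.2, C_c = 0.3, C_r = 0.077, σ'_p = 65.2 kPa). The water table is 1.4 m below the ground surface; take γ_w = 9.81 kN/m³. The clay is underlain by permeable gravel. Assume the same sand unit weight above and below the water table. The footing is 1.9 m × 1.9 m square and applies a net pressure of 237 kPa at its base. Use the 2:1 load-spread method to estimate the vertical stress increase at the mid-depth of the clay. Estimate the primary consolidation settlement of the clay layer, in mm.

S_c ≈ 45.3 mm

Mid-depth of clay below the ground surface: z = 2.9 + 5/2 = 5.4 m.
Total vertical stress at mid-clay: σ_v = 18.8×2.9 + 16.9×2.5 = 96.77 kPa.
Pore pressure: u = 9.81×(5.4 − 1.4) = 39.24 kPa.
Initial effective stress: σ'_0 = σ_v − u = 96.77 − 39.24 = 57.53 kPa.
Stress increase at mid-clay by the 2:1 spreading method:
Δσ = qBL/((B+z)(L+z)) = 237×1.9×1.9/((1.9+5.4)(1.9+5.4)) = 16.055 kPa
Final effective stress: σ'_f = 57.53 + 16.055 = 73.585 kPa.
σ'_f = 73.585 > σ'_p = 65.2 kPa, so the stress path crosses the preconsolidation pressure — recompression up to σ'_p, then virgin compression beyond:
S_c = H/(1+e₀)·[C_r·log₁₀(σ'_p/σ'_0) + C_c·log₁₀(σ'_f/σ'_p)]
    = 5/2.2 × [0.077×log₁₀(65.2/57.53) + 0.3×log₁₀(73.585/65.2)]
    = 2.2727 × [0.0041852 + 0.015763] = 0.04534 m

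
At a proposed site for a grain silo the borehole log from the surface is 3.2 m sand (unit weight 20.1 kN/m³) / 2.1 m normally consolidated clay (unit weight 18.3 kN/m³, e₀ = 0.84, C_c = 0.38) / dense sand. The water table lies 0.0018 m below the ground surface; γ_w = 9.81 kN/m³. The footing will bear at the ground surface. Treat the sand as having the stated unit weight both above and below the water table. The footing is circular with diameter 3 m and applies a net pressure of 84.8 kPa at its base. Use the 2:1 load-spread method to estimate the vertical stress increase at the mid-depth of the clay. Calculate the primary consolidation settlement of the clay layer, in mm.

Mid-depth of clay below the ground surface: z = 3.2 + 2.1/2 = 4.25 m.
Total vertical stress at mid-clay: σ_v = 20.1×3.2 + 18.3×1.05 = 83.535 kPa.
Pore pressure: u = 9.81×(4.25 − 0.0018) = 41.673 kPa.
Initial effective stress: σ'_0 = σ_v − u = 83.535 − 41.673 = 41.862 kPa.
Stress increase at mid-clay by the 2:1 spreading method:
Δσ ≈ qD²/(D+z)² = 84.8×3²/(3+4.25)² = 14.52 kPa
Final effective stress: σ'_f = σ'_0 + Δσ = 41.862 + 14.52 = 56.382 kPa.
Normally consolidated clay, so the full stress increment lies on the virgin compression line:
S_c = C_c·H/(1+e₀)·log₁₀(σ'_f/σ'_0) = 0.38×2.1/(1+0.84)×log₁₀(56.382/41.862)
    = 0.4337 × 0.12932 = 0.05609 m

S_c ≈ 56.1 mm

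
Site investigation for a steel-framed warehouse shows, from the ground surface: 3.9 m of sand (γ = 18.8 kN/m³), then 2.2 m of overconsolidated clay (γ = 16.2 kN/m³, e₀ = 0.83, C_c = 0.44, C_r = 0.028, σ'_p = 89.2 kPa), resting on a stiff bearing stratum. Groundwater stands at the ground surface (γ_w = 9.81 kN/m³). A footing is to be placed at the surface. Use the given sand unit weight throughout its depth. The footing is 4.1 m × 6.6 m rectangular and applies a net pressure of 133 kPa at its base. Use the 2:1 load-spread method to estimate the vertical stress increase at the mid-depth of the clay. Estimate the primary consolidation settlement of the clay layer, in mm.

S_c ≈ 8.67 mm

Mid-depth of clay below the ground surface: z = 3.9 + 2.2/2 = 5 m.
Total vertical stress at mid-clay: σ_v = 18.8×3.9 + 16.2×1.1 = 91.14 kPa.
Pore pressure: u = 9.81×(5 − 0) = 49.05 kPa.
Initial effective stress: σ'_0 = σ_v − u = 91.14 − 49.05 = 42.09 kPa.
Stress increase at mid-clay by the 2:1 spreading method:
Δσ = qBL/((B+z)(L+z)) = 133×4.1×6.6/((4.1+5)(6.6+5)) = 34.094 kPa
Final effective stress: σ'_f = 42.09 + 34.094 = 76.184 kPa.
σ'_f = 76.184 ≤ σ'_p = 89.2 kPa, so the clay remains overconsolidated and only the recompression index applies:
S_c = C_r·H/(1+e₀)·log₁₀(σ'_f/σ'_0) = 0.028×2.2/1.83×log₁₀(76.184/42.09)
    = 0.033662 × 0.25768 = 0.008674 m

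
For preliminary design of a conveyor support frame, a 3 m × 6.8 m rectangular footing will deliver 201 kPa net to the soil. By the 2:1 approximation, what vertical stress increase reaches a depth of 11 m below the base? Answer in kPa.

Δσ_z ≈ 16.5 kPa

By the 2:1 method the load spreads at 1 horizontal : 2 vertical, so at depth z the loaded area has grown by z in each plan dimension:
Δσ = qBL/((B+z)(L+z)) = 201×3×6.8/((3+11)(6.8+11)) = 16.454 kPa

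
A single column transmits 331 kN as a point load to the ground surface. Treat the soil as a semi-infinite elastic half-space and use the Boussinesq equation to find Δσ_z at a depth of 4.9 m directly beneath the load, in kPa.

Boussinesq vertical stress below a point load on an elastic half-space:
Δσ_z = 3P/(2πz²) · [1 + (r/z)²]^(−5/2)
r/z = 0/4.9 = 0; [1+(r/z)²]^(−5/2) = 1.
Δσ_z = 3×331/(2π×4.9²) × 1 = 6.5823 × 1 = 6.582 kPa

Δσ_z ≈ 6.58 kPa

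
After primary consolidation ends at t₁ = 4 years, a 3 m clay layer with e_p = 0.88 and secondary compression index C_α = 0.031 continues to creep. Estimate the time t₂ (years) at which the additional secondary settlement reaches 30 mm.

t₂ ≈ 16.2 years

S_s = C_α·H/(1+e_p)·log₁₀(t₂/t₁) ⇒ log₁₀(t₂/t₁) = S_s·(1+e_p)/(C_α·H).
log₁₀(t₂/t₁) = 0.03 × (1+0.88) / (0.031×3) = 0.6065
t₂ = t₁ × 10^0.6065 = 4 × 4.041 = 16.16 years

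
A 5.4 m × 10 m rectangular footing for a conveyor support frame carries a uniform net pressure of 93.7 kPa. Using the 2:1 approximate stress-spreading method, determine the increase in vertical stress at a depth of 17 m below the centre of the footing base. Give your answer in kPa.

Δσ_z ≈ 8.37 kPa

By the 2:1 method the load spreads at 1 horizontal : 2 vertical, so at depth z the loaded area has grown by z in each plan dimension:
Δσ = qBL/((B+z)(L+z)) = 93.7×5.4×10/((5.4+17)(10+17)) = 8.3661 kPa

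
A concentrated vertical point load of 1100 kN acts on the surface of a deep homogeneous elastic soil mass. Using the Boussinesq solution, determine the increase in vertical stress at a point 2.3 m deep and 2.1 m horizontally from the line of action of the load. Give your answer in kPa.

Δσ_z ≈ 21.8 kPa

Boussinesq vertical stress below a point load on an elastic half-space:
Δσ_z = 3P/(2πz²) · [1 + (r/z)²]^(−5/2)
r/z = 2.1/2.3 = 0.91304; [1+(r/z)²]^(−5/2) = 0.21964.
Δσ_z = 3×1100/(2π×2.3²) × 0.21964 = 99.284 × 0.21964 = 21.81 kPa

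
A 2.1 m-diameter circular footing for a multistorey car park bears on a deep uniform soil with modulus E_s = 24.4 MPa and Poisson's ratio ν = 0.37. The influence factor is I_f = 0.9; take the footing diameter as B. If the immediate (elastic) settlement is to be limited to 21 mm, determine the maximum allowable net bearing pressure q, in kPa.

E_s = 24.4 MPa = 24400 kPa.
S_e = q·B·(1−ν²)/E_s · I_f  ⇒  q = S_e·E_s / (B·(1−ν²)·I_f).
q = 0.021 × 24400 / (2.1 × 0.8631 × 0.9) = 314.1 kPa

q ≈ 314 kPa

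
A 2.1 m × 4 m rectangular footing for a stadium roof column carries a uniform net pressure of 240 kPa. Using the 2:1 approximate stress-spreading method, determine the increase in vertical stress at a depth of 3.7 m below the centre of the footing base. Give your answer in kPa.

By the 2:1 method the load spreads at 1 horizontal : 2 vertical, so at depth z the loaded area has grown by z in each plan dimension:
Δσ = qBL/((B+z)(L+z)) = 240×2.1×4/((2.1+3.7)(4+3.7)) = 45.141 kPa

Δσ_z ≈ 45.1 kPa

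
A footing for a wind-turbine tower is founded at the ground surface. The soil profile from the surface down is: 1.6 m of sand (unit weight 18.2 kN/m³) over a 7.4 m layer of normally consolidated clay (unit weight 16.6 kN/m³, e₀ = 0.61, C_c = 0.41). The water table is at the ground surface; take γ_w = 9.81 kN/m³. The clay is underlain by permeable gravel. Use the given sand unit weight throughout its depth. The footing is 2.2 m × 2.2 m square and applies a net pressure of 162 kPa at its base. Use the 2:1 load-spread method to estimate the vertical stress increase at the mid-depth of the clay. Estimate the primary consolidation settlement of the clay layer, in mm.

S_c ≈ 253 mm

Mid-depth of clay below the ground surface: z = 1.6 + 7.4/2 = 5.3 m.
Total vertical stress at mid-clay: σ_v = 18.2×1.6 + 16.6×3.7 = 90.54 kPa.
Pore pressure: u = 9.81×(5.3 − 0) = 51.993 kPa.
Initial effective stress: σ'_0 = σ_v − u = 90.54 − 51.993 = 38.547 kPa.
Stress increase at mid-clay by the 2:1 spreading method:
Δσ = qBL/((B+z)(L+z)) = 162×2.2×2.2/((2.2+5.3)(2.2+5.3)) = 13.939 kPa
Final effective stress: σ'_f = σ'_0 + Δσ = 38.547 + 13.939 = 52.486 kPa.
Normally consolidated clay, so the full stress increment lies on the virgin compression line:
S_c = C_c·H/(1+e₀)·log₁₀(σ'_f/σ'_0) = 0.41×7.4/(1+0.61)×log₁₀(52.486/38.547)
    = 1.8845 × 0.13405 = 0.2526 m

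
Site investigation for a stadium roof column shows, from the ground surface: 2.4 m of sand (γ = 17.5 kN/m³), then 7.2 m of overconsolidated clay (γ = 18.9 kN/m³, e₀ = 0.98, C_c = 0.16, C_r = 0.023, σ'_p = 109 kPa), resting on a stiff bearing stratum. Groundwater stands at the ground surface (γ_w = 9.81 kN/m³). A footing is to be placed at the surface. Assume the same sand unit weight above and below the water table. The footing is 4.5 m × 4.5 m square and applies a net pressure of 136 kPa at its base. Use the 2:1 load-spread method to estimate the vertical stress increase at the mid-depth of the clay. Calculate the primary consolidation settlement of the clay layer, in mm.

Mid-depth of clay below the ground surface: z = 2.4 + 7.2/2 = 6 m.
Total vertical stress at mid-clay: σ_v = 17.5×2.4 + 18.9×3.6 = 110.04 kPa.
Pore pressure: u = 9.81×(6 − 0) = 58.86 kPa.
Initial effective stress: σ'_0 = σ_v − u = 110.04 − 58.86 = 51.18 kPa.
Stress increase at mid-clay by the 2:1 spreading method:
Δσ = qBL/((B+z)(L+z)) = 136×4.5×4.5/((4.5+6)(4.5+6)) = 24.98 kPa
Final effective stress: σ'_f = 51.18 + 24.98 = 76.16 kPa.
σ'_f = 76.16 ≤ σ'_p = 109 kPa, so the clay remains overconsolidated and only the recompression index applies:
S_c = C_r·H/(1+e₀)·log₁₀(σ'_f/σ'_0) = 0.023×7.2/1.98×log₁₀(76.16/51.18)
    = 0.083637 × 0.17263 = 0.01444 m

S_c ≈ 14.4 mm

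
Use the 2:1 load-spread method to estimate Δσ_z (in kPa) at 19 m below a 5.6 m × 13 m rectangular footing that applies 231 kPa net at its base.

By the 2:1 method the load spreads at 1 horizontal : 2 vertical, so at depth z the loaded area has grown by z in each plan dimension:
Δσ = qBL/((B+z)(L+z)) = 231×5.6×13/((5.6+19)(13+19)) = 21.363 kPa

Δσ_z ≈ 21.4 kPa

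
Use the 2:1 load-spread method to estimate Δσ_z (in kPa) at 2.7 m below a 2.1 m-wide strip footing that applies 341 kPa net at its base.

By the 2:1 method the load spreads at 1 horizontal : 2 vertical, so at depth z the loaded area has grown by z in each plan dimension:
Δσ = qB/(B+z) = 341×2.1/(2.1+2.7) = 149.19 kPa

Δσ_z ≈ 149 kPa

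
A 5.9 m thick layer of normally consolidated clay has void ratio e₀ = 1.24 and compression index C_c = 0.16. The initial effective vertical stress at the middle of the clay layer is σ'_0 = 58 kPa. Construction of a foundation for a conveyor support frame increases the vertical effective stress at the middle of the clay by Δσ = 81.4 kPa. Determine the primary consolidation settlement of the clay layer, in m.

Final effective stress: σ'_f = σ'_0 + Δσ = 58 + 81.4 = 139.4 kPa.
Normally consolidated clay, so the full stress increment lies on the virgin compression line:
S_c = C_c·H/(1+e₀)·log₁₀(σ'_f/σ'_0) = 0.16×5.9/(1+1.24)×log₁₀(139.4/58)
    = 0.42143 × 0.38083 = 0.1605 m

S_c ≈ 0.16 m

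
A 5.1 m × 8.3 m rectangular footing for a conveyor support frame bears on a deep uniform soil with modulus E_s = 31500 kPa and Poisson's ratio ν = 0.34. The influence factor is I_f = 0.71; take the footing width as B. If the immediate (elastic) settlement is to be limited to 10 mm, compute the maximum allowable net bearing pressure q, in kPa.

S_e = q·B·(1−ν²)/E_s · I_f  ⇒  q = S_e·E_s / (B·(1−ν²)·I_f).
q = 0.01 × 31500 / (5.1 × 0.8844 × 0.71) = 98.36 kPa

q ≈ 98.4 kPa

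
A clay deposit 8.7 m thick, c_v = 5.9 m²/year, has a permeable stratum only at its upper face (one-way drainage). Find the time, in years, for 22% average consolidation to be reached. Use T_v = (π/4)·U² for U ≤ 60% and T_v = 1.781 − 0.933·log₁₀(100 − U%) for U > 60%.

t ≈ 0.488 years

Drainage path length: H_d = H = 8.7 m (single drainage).
U ≤ 60%: T_v = (π/4)·U² = (π/4)×0.22² = 0.038013.
t = T_v·H_d²/c_v = 0.038013×8.7²/5.9 = 0.4877 years.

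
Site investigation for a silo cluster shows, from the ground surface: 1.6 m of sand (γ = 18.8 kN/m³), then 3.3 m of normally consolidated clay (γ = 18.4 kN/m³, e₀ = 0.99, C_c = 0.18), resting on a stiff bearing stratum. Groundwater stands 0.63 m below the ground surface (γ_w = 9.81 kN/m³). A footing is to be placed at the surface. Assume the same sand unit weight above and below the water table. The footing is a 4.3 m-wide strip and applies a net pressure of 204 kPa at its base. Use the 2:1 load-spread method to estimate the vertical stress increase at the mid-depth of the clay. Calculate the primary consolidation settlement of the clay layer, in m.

S_c ≈ 0.19 m

Mid-depth of clay below the ground surface: z = 1.6 + 3.3/2 = 3.25 m.
Total vertical stress at mid-clay: σ_v = 18.8×1.6 + 18.4×1.65 = 60.44 kPa.
Pore pressure: u = 9.81×(3.25 − 0.63) = 25.702 kPa.
Initial effective stress: σ'_0 = σ_v − u = 60.44 − 25.702 = 34.738 kPa.
Stress increase at mid-clay by the 2:1 spreading method:
Δσ = qB/(B+z) = 204×4.3/(4.3+3.25) = 116.19 kPa
Final effective stress: σ'_f = σ'_0 + Δσ = 34.738 + 116.19 = 150.93 kPa.
Normally consolidated clay, so the full stress increment lies on the virgin compression line:
S_c = C_c·H/(1+e₀)·log₁₀(σ'_f/σ'_0) = 0.18×3.3/(1+0.99)×log₁₀(150.93/34.738)
    = 0.29849 × 0.63797 = 0.1904 m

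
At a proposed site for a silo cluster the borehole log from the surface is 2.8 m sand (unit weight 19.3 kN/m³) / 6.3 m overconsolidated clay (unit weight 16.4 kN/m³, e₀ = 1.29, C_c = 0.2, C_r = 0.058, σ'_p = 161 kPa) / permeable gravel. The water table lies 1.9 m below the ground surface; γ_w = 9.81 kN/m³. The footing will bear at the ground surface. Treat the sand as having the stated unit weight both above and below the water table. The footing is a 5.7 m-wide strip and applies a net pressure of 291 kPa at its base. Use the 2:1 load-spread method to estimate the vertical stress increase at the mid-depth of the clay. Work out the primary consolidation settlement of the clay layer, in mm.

S_c ≈ 123 mm

Mid-depth of clay below the ground surface: z = 2.8 + 6.3/2 = 5.95 m.
Total vertical stress at mid-clay: σ_v = 19.3×2.8 + 16.4×3.15 = 105.7 kPa.
Pore pressure: u = 9.81×(5.95 − 1.9) = 39.73 kPa.
Initial effective stress: σ'_0 = σ_v − u = 105.7 − 39.73 = 65.97 kPa.
Stress increase at mid-clay by the 2:1 spreading method:
Δσ = qB/(B+z) = 291×5.7/(5.7+5.95) = 142.38 kPa
Final effective stress: σ'_f = 65.97 + 142.38 = 208.35 kPa.
σ'_f = 208.35 > σ'_p = 161 kPa, so the stress path crosses the preconsolidation pressure — recompression up to σ'_p, then virgin compression beyond:
S_c = H/(1+e₀)·[C_r·log₁₀(σ'_p/σ'_0) + C_c·log₁₀(σ'_f/σ'_p)]
    = 6.3/2.29 × [0.058×log₁₀(161/65.97) + 0.2×log₁₀(208.35/161)]
    = 2.7511 × [0.022474 + 0.022394] = 0.1234 m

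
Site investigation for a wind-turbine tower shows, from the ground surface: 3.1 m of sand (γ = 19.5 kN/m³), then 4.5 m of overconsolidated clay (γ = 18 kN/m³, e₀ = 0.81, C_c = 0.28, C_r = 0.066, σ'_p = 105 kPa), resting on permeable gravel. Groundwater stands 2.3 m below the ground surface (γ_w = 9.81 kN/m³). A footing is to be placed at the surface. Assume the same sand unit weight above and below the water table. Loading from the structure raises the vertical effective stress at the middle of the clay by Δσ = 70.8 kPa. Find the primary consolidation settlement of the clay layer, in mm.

Mid-depth of clay below the ground surface: z = 3.1 + 4.5/2 = 5.35 m.
Total vertical stress at mid-clay: σ_v = 19.5×3.1 + 18×2.25 = 100.95 kPa.
Pore pressure: u = 9.81×(5.35 − 2.3) = 29.921 kPa.
Initial effective stress: σ'_0 = σ_v − u = 100.95 − 29.921 = 71.029 kPa.
Final effective stress: σ'_f = 71.029 + 70.8 = 141.83 kPa.
σ'_f = 141.83 > σ'_p = 105 kPa, so the stress path crosses the preconsolidation pressure — recompression up to σ'_p, then virgin compression beyond:
S_c = H/(1+e₀)·[C_r·log₁₀(σ'_p/σ'_0) + C_c·log₁₀(σ'_f/σ'_p)]
    = 4.5/1.81 × [0.066×log₁₀(105/71.029) + 0.28×log₁₀(141.83/105)]
    = 2.4862 × [0.011204 + 0.036562] = 0.1188 m

S_c ≈ 119 mm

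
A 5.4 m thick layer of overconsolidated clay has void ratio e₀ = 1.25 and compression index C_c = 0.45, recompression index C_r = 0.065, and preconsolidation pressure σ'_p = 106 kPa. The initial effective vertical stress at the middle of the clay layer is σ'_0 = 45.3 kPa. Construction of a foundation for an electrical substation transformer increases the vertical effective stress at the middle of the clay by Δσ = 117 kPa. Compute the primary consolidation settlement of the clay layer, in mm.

S_c ≈ 257 mm

Final effective stress: σ'_f = 45.3 + 117 = 162.3 kPa.
σ'_f = 162.3 > σ'_p = 106 kPa, so the stress path crosses the preconsolidation pressure — recompression up to σ'_p, then virgin compression beyond:
S_c = H/(1+e₀)·[C_r·log₁₀(σ'_p/σ'_0) + C_c·log₁₀(σ'_f/σ'_p)]
    = 5.4/2.25 × [0.065×log₁₀(106/45.3) + 0.45×log₁₀(162.3/106)]
    = 2.4 × [0.023998 + 0.083256] = 0.2574 m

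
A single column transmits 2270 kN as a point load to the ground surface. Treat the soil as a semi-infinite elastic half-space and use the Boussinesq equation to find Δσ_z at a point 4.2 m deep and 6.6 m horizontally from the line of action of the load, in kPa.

Δσ_z ≈ 2.74 kPa

Boussinesq vertical stress below a point load on an elastic half-space:
Δσ_z = 3P/(2πz²) · [1 + (r/z)²]^(−5/2)
r/z = 6.6/4.2 = 1.5714; [1+(r/z)²]^(−5/2) = 0.044603.
Δσ_z = 3×2270/(2π×4.2²) × 0.044603 = 61.442 × 0.044603 = 2.74 kPa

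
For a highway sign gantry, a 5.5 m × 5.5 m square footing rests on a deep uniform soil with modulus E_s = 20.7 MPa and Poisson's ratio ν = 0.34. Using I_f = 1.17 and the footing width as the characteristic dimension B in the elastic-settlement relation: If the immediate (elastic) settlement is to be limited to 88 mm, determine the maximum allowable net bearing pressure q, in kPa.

q ≈ 320 kPa

E_s = 20.7 MPa = 20700 kPa.
S_e = q·B·(1−ν²)/E_s · I_f  ⇒  q = S_e·E_s / (B·(1−ν²)·I_f).
q = 0.088 × 20700 / (5.5 × 0.8844 × 1.17) = 320.1 kPa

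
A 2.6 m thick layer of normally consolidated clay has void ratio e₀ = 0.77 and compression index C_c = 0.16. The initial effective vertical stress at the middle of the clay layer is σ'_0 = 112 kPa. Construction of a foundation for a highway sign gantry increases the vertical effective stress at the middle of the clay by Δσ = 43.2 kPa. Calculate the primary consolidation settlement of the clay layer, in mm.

Final effective stress: σ'_f = σ'_0 + Δσ = 112 + 43.2 = 155.2 kPa.
Normally consolidated clay, so the full stress increment lies on the virgin compression line:
S_c = C_c·H/(1+e₀)·log₁₀(σ'_f/σ'_0) = 0.16×2.6/(1+0.77)×log₁₀(155.2/112)
    = 0.23503 × 0.14167 = 0.0333 m

S_c ≈ 33.3 mm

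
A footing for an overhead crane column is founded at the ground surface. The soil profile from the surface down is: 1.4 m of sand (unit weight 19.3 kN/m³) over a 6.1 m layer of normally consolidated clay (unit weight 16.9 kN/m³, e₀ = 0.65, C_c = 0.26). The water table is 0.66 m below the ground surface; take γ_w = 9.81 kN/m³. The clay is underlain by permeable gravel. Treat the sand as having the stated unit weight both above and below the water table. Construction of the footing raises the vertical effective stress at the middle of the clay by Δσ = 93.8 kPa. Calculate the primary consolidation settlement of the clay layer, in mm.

S_c ≈ 494 mm

Mid-depth of clay below the ground surface: z = 1.4 + 6.1/2 = 4.45 m.
Total vertical stress at mid-clay: σ_v = 19.3×1.4 + 16.9×3.05 = 78.565 kPa.
Pore pressure: u = 9.81×(4.45 − 0.66) = 37.18 kPa.
Initial effective stress: σ'_0 = σ_v − u = 78.565 − 37.18 = 41.385 kPa.
Final effective stress: σ'_f = σ'_0 + Δσ = 41.385 + 93.8 = 135.19 kPa.
Normally consolidated clay, so the full stress increment lies on the virgin compression line:
S_c = C_c·H/(1+e₀)·log₁₀(σ'_f/σ'_0) = 0.26×6.1/(1+0.65)×log₁₀(135.19/41.385)
    = 0.96121 × 0.5141 = 0.4942 m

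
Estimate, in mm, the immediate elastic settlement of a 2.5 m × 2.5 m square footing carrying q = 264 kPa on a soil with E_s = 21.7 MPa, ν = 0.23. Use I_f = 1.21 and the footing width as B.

Immediate (elastic) settlement: S_e = q·B·(1−ν²)/E_s · I_f.
E_s = 21.7 MPa = 21700 kPa.
S_e = 264 × 2.5 × (1 − 0.23²) / 21700 × 1.21
    = 264 × 2.5 × 0.9471 / 21700 × 1.21
    = 0.03486 m = 34.86 mm

S_e ≈ 34.9 mm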